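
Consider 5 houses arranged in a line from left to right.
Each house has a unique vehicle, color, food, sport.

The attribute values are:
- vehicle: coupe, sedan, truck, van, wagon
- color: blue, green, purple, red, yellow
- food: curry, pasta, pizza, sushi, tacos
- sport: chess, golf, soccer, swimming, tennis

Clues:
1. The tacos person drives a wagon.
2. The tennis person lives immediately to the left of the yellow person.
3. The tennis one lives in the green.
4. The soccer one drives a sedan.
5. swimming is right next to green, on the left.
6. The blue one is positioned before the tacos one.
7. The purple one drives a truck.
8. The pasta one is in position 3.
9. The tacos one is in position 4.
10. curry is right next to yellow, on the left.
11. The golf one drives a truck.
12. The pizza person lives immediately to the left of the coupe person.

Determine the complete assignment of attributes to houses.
Solution:

House | Vehicle | Color | Food | Sport
--------------------------------------
  1   | van | blue | pizza | swimming
  2   | coupe | green | curry | tennis
  3   | sedan | yellow | pasta | soccer
  4   | wagon | red | tacos | chess
  5   | truck | purple | sushi | golf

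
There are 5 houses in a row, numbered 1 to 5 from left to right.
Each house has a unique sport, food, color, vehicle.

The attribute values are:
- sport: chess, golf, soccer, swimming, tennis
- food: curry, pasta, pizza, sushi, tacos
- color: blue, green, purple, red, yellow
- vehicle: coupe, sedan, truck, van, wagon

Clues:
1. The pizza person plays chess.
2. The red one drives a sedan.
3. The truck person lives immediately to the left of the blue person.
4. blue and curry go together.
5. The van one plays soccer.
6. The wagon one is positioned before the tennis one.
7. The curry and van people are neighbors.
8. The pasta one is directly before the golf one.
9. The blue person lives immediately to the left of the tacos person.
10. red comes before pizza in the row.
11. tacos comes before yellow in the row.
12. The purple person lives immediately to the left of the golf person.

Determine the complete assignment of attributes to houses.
Solution:

House | Sport | Food | Color | Vehicle
--------------------------------------
  1   | swimming | pasta | purple | truck
  2   | golf | curry | blue | wagon
  3   | soccer | tacos | green | van
  4   | tennis | sushi | red | sedan
  5   | chess | pizza | yellow | coupe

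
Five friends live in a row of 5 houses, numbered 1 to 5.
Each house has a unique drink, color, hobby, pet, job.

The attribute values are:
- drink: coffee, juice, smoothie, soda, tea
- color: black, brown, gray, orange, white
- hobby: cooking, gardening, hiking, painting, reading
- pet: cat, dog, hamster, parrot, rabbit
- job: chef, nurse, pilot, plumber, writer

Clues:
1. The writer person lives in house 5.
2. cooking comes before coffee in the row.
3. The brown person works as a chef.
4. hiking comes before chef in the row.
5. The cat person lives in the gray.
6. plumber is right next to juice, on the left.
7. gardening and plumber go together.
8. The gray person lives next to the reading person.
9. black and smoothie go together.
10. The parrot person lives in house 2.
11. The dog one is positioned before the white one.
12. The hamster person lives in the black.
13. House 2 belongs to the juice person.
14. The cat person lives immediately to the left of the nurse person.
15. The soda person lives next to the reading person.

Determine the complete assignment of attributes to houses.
Solution:

House | Drink | Color | Hobby | Pet | Job
-----------------------------------------
  1   | soda | gray | gardening | cat | plumber
  2   | juice | orange | reading | parrot | nurse
  3   | smoothie | black | hiking | hamster | pilot
  4   | tea | brown | cooking | dog | chef
  5   | coffee | white | painting | rabbit | writer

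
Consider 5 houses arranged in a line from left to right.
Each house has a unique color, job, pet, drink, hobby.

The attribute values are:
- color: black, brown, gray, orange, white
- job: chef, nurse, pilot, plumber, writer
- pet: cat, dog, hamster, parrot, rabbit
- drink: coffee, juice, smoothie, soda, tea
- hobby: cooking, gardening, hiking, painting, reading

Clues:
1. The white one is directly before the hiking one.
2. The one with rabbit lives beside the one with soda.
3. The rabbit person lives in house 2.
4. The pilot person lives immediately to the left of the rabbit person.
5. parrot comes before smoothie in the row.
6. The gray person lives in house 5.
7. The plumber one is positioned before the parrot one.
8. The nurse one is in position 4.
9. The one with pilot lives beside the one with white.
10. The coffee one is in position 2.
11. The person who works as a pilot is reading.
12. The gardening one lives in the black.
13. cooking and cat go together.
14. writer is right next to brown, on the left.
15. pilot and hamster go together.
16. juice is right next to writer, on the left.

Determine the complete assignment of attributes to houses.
Solution:

House | Color | Job | Pet | Drink | Hobby
-----------------------------------------
  1   | orange | pilot | hamster | juice | reading
  2   | white | writer | rabbit | coffee | painting
  3   | brown | plumber | dog | soda | hiking
  4   | black | nurse | parrot | tea | gardening
  5   | gray | chef | cat | smoothie | cooking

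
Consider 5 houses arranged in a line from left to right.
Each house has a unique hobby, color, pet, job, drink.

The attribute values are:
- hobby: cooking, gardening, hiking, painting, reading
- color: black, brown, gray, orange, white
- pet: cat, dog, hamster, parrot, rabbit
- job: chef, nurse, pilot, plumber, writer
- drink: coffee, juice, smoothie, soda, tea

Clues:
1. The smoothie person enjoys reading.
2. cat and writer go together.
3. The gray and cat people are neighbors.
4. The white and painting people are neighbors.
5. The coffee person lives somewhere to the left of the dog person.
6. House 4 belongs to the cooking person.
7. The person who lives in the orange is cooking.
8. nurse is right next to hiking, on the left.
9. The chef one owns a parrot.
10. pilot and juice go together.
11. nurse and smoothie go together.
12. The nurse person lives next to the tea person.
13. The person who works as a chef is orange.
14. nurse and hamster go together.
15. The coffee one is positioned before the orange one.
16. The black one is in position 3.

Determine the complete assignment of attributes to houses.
Solution:

House | Hobby | Color | Pet | Job | Drink
-----------------------------------------
  1   | reading | gray | hamster | nurse | smoothie
  2   | hiking | white | cat | writer | tea
  3   | painting | black | rabbit | plumber | coffee
  4   | cooking | orange | parrot | chef | soda
  5   | gardening | brown | dog | pilot | juice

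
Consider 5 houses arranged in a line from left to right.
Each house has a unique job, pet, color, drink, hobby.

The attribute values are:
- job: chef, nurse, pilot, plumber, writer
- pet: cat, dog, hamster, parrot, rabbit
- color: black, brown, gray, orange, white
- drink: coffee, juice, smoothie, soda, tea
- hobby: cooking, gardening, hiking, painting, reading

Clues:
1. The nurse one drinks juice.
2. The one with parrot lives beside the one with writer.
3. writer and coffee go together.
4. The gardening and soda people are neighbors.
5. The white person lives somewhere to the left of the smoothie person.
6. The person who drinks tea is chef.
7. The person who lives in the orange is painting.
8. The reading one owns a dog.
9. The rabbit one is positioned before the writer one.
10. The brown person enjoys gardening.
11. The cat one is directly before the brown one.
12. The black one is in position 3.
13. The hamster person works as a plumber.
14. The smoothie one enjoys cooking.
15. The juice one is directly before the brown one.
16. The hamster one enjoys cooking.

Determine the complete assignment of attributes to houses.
Solution:

House | Job | Pet | Color | Drink | Hobby
-----------------------------------------
  1   | nurse | cat | orange | juice | painting
  2   | chef | rabbit | brown | tea | gardening
  3   | pilot | parrot | black | soda | hiking
  4   | writer | dog | white | coffee | reading
  5   | plumber | hamster | gray | smoothie | cooking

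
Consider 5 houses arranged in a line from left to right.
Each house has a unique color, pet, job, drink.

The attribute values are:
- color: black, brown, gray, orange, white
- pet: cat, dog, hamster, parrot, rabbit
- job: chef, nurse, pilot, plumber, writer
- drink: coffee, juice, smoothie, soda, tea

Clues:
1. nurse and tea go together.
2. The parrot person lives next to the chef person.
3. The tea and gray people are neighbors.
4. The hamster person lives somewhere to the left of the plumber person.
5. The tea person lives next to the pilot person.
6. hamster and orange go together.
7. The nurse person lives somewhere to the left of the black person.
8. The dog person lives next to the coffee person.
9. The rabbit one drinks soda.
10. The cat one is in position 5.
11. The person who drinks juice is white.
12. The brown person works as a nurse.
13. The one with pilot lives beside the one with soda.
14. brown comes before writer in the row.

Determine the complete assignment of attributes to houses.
Solution:

House | Color | Pet | Job | Drink
---------------------------------
  1   | brown | dog | nurse | tea
  2   | gray | parrot | pilot | coffee
  3   | black | rabbit | chef | soda
  4   | orange | hamster | writer | smoothie
  5   | white | cat | plumber | juice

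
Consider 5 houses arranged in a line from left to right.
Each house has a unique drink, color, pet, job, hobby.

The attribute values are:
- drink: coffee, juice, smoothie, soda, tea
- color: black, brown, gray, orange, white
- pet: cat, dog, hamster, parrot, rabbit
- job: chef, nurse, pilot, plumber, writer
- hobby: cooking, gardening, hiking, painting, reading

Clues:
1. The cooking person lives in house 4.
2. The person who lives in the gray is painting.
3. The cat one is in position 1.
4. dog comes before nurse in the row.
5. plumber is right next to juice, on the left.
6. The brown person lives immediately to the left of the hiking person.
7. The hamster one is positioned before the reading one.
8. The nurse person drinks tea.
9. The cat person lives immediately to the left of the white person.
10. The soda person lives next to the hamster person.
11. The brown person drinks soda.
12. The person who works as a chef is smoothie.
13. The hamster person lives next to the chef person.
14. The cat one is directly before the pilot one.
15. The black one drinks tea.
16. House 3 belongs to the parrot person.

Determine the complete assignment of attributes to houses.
Solution:

House | Drink | Color | Pet | Job | Hobby
-----------------------------------------
  1   | soda | brown | cat | plumber | gardening
  2   | juice | white | hamster | pilot | hiking
  3   | smoothie | gray | parrot | chef | painting
  4   | coffee | orange | dog | writer | cooking
  5   | tea | black | rabbit | nurse | reading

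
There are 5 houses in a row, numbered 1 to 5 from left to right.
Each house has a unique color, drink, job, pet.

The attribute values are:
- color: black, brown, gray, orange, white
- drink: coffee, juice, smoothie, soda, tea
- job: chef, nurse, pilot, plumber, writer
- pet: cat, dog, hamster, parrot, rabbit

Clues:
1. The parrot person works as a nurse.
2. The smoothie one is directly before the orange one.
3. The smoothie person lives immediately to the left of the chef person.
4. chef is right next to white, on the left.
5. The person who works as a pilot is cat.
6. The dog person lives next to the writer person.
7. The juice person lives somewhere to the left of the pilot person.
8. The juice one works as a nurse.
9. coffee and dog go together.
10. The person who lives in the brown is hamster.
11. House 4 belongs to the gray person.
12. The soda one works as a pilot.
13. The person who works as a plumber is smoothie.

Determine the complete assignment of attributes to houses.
Solution:

House | Color | Drink | Job | Pet
---------------------------------
  1   | brown | smoothie | plumber | hamster
  2   | orange | coffee | chef | dog
  3   | white | tea | writer | rabbit
  4   | gray | juice | nurse | parrot
  5   | black | soda | pilot | cat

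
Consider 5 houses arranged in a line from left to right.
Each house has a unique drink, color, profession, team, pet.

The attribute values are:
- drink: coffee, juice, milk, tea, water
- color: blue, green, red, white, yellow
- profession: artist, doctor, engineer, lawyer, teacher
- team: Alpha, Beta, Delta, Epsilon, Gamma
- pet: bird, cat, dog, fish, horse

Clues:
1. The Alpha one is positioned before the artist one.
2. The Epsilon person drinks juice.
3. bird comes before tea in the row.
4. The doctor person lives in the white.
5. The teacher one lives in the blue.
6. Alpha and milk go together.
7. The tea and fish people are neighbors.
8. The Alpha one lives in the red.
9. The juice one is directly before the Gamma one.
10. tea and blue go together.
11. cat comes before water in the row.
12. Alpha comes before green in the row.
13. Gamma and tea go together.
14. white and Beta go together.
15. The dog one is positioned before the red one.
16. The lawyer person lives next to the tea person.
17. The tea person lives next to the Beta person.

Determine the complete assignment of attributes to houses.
Solution:

House | Drink | Color | Profession | Team | Pet
-----------------------------------------------
  1   | juice | yellow | lawyer | Epsilon | bird
  2   | tea | blue | teacher | Gamma | dog
  3   | coffee | white | doctor | Beta | fish
  4   | milk | red | engineer | Alpha | cat
  5   | water | green | artist | Delta | horse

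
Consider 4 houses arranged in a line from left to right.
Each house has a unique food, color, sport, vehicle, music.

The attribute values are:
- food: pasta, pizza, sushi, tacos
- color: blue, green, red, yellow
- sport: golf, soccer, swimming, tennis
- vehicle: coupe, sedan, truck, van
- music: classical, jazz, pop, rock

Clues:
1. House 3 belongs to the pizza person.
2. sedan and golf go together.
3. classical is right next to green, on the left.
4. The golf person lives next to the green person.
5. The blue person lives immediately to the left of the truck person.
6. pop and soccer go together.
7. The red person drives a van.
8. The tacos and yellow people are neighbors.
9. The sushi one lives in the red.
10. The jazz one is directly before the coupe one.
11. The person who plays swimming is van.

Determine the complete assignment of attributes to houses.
Solution:

House | Food | Color | Sport | Vehicle | Music
----------------------------------------------
  1   | pasta | blue | golf | sedan | classical
  2   | tacos | green | tennis | truck | jazz
  3   | pizza | yellow | soccer | coupe | pop
  4   | sushi | red | swimming | van | rock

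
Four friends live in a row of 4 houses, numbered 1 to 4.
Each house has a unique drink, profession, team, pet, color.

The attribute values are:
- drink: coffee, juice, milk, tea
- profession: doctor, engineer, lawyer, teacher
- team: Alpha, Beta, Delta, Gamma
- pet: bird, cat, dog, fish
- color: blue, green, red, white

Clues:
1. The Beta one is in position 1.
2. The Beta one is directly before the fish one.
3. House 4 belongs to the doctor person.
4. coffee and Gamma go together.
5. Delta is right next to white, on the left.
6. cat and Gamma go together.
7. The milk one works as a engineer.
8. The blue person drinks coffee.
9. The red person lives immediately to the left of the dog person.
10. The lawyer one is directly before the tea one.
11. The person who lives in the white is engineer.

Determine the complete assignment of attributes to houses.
Solution:

House | Drink | Profession | Team | Pet | Color
-----------------------------------------------
  1   | juice | lawyer | Beta | bird | green
  2   | tea | teacher | Delta | fish | red
  3   | milk | engineer | Alpha | dog | white
  4   | coffee | doctor | Gamma | cat | blue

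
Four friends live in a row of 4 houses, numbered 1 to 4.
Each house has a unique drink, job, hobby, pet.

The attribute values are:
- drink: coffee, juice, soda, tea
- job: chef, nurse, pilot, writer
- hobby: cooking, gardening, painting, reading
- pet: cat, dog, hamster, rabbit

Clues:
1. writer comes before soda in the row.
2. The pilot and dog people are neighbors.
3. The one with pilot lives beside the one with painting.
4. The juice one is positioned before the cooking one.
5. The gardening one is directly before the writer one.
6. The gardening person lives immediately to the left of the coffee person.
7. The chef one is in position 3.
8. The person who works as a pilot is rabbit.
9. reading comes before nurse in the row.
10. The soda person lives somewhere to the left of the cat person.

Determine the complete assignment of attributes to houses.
Solution:

House | Drink | Job | Hobby | Pet
---------------------------------
  1   | juice | pilot | gardening | rabbit
  2   | coffee | writer | painting | dog
  3   | soda | chef | reading | hamster
  4   | tea | nurse | cooking | cat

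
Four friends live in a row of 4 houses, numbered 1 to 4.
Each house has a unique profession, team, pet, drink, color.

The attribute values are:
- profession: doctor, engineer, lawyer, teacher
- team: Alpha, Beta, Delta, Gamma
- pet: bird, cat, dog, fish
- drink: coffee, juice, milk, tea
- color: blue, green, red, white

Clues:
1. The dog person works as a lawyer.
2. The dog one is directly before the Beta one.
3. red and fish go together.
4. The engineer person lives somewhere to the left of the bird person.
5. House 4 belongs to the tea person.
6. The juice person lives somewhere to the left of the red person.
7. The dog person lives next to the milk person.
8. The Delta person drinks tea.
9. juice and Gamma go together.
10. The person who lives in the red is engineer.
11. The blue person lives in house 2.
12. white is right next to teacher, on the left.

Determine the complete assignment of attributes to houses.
Solution:

House | Profession | Team | Pet | Drink | Color
-----------------------------------------------
  1   | lawyer | Gamma | dog | juice | white
  2   | teacher | Beta | cat | milk | blue
  3   | engineer | Alpha | fish | coffee | red
  4   | doctor | Delta | bird | tea | green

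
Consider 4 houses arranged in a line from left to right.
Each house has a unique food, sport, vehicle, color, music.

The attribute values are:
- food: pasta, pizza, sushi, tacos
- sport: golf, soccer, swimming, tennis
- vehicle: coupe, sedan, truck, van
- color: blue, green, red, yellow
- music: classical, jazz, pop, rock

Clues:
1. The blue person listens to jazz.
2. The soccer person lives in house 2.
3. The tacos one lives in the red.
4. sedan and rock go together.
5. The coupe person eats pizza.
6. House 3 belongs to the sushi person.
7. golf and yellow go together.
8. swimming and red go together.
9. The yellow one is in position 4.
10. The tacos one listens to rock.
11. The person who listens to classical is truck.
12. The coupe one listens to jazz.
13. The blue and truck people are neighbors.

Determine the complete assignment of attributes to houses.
Solution:

House | Food | Sport | Vehicle | Color | Music
----------------------------------------------
  1   | tacos | swimming | sedan | red | rock
  2   | pizza | soccer | coupe | blue | jazz
  3   | sushi | tennis | truck | green | classical
  4   | pasta | golf | van | yellow | pop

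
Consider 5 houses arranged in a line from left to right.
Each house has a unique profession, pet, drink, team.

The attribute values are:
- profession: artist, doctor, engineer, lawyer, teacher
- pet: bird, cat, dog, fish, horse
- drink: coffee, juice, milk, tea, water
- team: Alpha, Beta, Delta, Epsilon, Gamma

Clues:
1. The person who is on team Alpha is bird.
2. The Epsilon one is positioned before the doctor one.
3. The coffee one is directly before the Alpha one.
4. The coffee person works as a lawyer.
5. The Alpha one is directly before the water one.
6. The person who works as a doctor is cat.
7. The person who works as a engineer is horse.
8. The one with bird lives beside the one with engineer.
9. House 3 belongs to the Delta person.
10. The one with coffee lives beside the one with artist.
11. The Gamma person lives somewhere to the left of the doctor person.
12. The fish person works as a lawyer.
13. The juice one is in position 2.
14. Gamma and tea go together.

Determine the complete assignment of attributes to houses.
Solution:

House | Profession | Pet | Drink | Team
---------------------------------------
  1   | lawyer | fish | coffee | Epsilon
  2   | artist | bird | juice | Alpha
  3   | engineer | horse | water | Delta
  4   | teacher | dog | tea | Gamma
  5   | doctor | cat | milk | Beta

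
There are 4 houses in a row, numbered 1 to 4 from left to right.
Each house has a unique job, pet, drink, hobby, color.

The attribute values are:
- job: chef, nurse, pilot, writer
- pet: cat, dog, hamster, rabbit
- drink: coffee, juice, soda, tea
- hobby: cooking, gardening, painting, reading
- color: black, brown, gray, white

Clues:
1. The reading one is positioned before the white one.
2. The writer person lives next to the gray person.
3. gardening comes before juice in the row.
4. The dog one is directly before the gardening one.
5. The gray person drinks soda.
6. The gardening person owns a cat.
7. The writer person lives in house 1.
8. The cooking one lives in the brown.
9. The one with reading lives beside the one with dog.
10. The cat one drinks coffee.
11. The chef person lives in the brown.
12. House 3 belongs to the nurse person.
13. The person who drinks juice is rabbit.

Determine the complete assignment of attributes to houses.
Solution:

House | Job | Pet | Drink | Hobby | Color
-----------------------------------------
  1   | writer | hamster | tea | reading | black
  2   | pilot | dog | soda | painting | gray
  3   | nurse | cat | coffee | gardening | white
  4   | chef | rabbit | juice | cooking | brown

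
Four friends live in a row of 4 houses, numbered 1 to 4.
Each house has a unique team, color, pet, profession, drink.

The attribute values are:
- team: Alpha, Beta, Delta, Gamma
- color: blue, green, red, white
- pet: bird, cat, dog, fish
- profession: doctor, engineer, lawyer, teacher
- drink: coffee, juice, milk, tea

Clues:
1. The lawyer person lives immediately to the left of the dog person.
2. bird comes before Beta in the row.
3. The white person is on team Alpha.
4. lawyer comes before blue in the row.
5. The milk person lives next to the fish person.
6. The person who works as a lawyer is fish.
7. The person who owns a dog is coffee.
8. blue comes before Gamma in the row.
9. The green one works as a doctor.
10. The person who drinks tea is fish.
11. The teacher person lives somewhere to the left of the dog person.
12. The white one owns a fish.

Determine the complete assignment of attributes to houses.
Solution:

House | Team | Color | Pet | Profession | Drink
-----------------------------------------------
  1   | Delta | red | bird | teacher | milk
  2   | Alpha | white | fish | lawyer | tea
  3   | Beta | blue | dog | engineer | coffee
  4   | Gamma | green | cat | doctor | juice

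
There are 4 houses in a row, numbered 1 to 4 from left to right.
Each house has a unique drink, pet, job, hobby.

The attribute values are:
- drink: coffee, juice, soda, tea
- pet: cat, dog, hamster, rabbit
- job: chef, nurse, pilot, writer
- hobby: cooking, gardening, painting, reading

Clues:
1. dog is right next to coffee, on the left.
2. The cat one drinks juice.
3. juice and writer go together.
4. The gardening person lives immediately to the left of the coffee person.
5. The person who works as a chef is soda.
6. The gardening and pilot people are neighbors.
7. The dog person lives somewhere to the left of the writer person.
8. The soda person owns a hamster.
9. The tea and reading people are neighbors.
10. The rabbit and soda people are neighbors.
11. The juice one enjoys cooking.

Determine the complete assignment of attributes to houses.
Solution:

House | Drink | Pet | Job | Hobby
---------------------------------
  1   | tea | dog | nurse | gardening
  2   | coffee | rabbit | pilot | reading
  3   | soda | hamster | chef | painting
  4   | juice | cat | writer | cooking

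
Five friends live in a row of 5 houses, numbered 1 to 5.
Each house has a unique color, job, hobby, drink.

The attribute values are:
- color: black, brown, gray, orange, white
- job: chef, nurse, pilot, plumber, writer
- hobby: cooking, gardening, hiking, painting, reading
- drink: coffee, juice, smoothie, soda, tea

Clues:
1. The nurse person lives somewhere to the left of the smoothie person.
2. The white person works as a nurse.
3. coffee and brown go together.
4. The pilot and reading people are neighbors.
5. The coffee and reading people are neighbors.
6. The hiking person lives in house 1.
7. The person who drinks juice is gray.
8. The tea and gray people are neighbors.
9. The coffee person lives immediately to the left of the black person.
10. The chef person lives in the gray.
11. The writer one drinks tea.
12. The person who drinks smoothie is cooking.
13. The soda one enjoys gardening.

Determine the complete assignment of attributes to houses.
Solution:

House | Color | Job | Hobby | Drink
-----------------------------------
  1   | brown | pilot | hiking | coffee
  2   | black | writer | reading | tea
  3   | gray | chef | painting | juice
  4   | white | nurse | gardening | soda
  5   | orange | plumber | cooking | smoothie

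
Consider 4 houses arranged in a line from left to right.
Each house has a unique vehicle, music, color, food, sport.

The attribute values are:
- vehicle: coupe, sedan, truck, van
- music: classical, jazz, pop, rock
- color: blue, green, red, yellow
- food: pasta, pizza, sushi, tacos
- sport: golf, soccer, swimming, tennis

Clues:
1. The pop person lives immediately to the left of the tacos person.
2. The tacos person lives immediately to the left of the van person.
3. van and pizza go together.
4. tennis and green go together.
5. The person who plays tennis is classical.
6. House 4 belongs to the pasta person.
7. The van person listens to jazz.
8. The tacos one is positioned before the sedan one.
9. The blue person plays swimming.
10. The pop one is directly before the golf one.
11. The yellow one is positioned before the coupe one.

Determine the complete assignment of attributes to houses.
Solution:

House | Vehicle | Music | Color | Food | Sport
----------------------------------------------
  1   | truck | pop | yellow | sushi | soccer
  2   | coupe | rock | red | tacos | golf
  3   | van | jazz | blue | pizza | swimming
  4   | sedan | classical | green | pasta | tennis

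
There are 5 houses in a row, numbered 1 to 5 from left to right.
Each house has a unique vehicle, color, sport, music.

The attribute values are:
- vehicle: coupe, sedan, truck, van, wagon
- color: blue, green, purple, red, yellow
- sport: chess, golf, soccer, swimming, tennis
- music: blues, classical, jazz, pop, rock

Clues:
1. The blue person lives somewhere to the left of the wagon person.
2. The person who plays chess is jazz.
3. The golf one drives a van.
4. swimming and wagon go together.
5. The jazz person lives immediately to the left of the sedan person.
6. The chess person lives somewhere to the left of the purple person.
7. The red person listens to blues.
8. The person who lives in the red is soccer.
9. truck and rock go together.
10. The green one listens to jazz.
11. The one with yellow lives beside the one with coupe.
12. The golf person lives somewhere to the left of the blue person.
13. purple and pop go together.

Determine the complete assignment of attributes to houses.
Solution:

House | Vehicle | Color | Sport | Music
---------------------------------------
  1   | van | yellow | golf | classical
  2   | coupe | green | chess | jazz
  3   | sedan | red | soccer | blues
  4   | truck | blue | tennis | rock
  5   | wagon | purple | swimming | pop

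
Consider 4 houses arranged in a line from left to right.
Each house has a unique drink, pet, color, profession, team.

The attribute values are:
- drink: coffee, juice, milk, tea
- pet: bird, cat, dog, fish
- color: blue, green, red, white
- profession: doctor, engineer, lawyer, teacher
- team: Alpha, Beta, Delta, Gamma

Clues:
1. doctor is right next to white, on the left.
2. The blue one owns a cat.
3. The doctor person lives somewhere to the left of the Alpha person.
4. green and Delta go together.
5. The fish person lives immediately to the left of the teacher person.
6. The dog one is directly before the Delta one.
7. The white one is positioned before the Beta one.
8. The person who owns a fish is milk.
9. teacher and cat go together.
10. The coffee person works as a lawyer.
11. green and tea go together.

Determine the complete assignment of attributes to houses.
Solution:

House | Drink | Pet | Color | Profession | Team
-----------------------------------------------
  1   | coffee | dog | red | lawyer | Gamma
  2   | tea | bird | green | doctor | Delta
  3   | milk | fish | white | engineer | Alpha
  4   | juice | cat | blue | teacher | Beta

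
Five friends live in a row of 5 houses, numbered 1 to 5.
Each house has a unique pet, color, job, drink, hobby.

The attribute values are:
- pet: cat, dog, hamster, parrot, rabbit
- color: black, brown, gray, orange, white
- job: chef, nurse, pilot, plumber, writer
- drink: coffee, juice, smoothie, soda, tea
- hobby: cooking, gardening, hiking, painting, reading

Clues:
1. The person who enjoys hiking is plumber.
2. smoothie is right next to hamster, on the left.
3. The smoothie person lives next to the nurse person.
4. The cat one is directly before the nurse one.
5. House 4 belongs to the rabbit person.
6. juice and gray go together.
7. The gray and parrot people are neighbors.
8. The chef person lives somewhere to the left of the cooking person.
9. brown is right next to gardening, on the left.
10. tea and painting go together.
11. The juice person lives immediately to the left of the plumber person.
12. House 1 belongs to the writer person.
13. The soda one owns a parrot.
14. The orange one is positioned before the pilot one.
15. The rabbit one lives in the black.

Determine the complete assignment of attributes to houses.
Solution:

House | Pet | Color | Job | Drink | Hobby
-----------------------------------------
  1   | cat | brown | writer | smoothie | reading
  2   | hamster | gray | nurse | juice | gardening
  3   | parrot | orange | plumber | soda | hiking
  4   | rabbit | black | chef | tea | painting
  5   | dog | white | pilot | coffee | cooking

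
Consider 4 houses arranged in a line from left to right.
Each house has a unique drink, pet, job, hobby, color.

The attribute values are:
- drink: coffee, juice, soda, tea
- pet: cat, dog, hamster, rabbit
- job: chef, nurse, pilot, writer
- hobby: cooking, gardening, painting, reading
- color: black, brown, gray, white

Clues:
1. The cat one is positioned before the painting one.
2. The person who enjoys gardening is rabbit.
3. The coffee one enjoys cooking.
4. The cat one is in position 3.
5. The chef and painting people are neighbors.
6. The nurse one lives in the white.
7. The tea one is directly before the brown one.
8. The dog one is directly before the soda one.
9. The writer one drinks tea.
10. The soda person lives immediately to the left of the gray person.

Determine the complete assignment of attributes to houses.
Solution:

House | Drink | Pet | Job | Hobby | Color
-----------------------------------------
  1   | tea | dog | writer | reading | black
  2   | soda | rabbit | pilot | gardening | brown
  3   | coffee | cat | chef | cooking | gray
  4   | juice | hamster | nurse | painting | white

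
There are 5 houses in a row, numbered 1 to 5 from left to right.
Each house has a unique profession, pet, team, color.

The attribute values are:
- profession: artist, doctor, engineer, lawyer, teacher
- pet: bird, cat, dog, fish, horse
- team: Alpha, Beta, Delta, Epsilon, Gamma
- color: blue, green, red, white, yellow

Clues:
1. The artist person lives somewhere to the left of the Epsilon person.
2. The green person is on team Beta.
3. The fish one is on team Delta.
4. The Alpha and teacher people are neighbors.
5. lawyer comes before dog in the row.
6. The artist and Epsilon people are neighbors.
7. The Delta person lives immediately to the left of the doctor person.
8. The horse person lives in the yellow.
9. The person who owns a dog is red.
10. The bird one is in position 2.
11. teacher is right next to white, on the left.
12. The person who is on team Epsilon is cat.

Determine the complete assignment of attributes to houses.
Solution:

House | Profession | Pet | Team | Color
---------------------------------------
  1   | lawyer | horse | Alpha | yellow
  2   | teacher | bird | Beta | green
  3   | artist | fish | Delta | white
  4   | doctor | cat | Epsilon | blue
  5   | engineer | dog | Gamma | red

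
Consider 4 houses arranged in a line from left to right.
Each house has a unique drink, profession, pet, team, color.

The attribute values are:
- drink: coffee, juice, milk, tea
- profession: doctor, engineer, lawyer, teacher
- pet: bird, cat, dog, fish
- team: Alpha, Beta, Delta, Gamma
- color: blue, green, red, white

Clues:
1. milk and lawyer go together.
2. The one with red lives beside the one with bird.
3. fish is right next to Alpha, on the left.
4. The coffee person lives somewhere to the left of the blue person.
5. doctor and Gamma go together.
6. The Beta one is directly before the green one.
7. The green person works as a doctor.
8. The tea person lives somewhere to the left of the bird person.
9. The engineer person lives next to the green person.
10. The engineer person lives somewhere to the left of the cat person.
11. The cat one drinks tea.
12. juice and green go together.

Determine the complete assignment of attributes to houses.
Solution:

House | Drink | Profession | Pet | Team | Color
-----------------------------------------------
  1   | coffee | engineer | dog | Beta | white
  2   | juice | doctor | fish | Gamma | green
  3   | tea | teacher | cat | Alpha | red
  4   | milk | lawyer | bird | Delta | blue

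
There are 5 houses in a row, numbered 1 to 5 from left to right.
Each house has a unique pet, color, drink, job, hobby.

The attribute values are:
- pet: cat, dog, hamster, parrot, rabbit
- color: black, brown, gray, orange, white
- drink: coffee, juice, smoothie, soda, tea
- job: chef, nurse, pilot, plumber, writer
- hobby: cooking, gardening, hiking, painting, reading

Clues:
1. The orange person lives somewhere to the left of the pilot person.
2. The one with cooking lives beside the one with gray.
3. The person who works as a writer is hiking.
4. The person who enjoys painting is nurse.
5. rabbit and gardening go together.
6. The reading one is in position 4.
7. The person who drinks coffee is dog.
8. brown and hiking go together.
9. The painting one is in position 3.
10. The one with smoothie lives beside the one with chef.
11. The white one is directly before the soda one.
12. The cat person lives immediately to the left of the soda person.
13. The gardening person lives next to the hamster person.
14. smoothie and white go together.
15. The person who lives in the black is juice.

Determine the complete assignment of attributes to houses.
Solution:

House | Pet | Color | Drink | Job | Hobby
-----------------------------------------
  1   | cat | white | smoothie | plumber | cooking
  2   | rabbit | gray | soda | chef | gardening
  3   | hamster | orange | tea | nurse | painting
  4   | parrot | black | juice | pilot | reading
  5   | dog | brown | coffee | writer | hiking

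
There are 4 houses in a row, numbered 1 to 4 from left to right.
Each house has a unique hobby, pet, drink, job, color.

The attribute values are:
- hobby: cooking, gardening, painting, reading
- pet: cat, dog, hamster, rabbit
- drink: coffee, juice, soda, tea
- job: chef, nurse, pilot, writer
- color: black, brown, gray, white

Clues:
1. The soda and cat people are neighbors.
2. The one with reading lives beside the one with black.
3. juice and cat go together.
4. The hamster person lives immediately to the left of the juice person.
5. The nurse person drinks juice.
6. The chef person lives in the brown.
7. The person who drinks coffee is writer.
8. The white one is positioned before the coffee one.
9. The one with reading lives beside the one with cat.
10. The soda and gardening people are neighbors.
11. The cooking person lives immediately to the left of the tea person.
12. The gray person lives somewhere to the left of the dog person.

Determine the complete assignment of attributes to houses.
Solution:

House | Hobby | Pet | Drink | Job | Color
-----------------------------------------
  1   | reading | hamster | soda | pilot | white
  2   | gardening | cat | juice | nurse | black
  3   | cooking | rabbit | coffee | writer | gray
  4   | painting | dog | tea | chef | brown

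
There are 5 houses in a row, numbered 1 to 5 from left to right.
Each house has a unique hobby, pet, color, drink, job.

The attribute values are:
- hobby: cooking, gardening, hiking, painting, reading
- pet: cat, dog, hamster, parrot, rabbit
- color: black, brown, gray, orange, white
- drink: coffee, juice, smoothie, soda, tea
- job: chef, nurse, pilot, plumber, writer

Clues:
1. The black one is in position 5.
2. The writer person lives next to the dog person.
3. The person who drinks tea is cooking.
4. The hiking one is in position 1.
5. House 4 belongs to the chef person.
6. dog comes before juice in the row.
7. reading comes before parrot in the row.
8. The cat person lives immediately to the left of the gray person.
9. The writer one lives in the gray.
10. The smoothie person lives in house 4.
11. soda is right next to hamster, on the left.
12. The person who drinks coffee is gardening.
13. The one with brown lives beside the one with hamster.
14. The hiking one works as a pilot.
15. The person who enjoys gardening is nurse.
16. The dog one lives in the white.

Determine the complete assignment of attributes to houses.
Solution:

House | Hobby | Pet | Color | Drink | Job
-----------------------------------------
  1   | hiking | cat | brown | soda | pilot
  2   | cooking | hamster | gray | tea | writer
  3   | gardening | dog | white | coffee | nurse
  4   | reading | rabbit | orange | smoothie | chef
  5   | painting | parrot | black | juice | plumber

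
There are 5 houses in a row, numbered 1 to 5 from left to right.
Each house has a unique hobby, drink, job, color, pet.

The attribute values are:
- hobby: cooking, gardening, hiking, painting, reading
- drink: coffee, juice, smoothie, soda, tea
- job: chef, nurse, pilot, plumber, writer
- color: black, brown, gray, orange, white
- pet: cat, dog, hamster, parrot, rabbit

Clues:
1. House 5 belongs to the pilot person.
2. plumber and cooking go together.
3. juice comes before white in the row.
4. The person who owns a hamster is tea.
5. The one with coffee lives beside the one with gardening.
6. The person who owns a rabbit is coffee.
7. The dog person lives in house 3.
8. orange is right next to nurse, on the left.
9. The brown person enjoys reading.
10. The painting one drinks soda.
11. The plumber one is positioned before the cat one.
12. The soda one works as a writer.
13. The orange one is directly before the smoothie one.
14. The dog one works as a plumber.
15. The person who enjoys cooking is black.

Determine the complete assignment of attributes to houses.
Solution:

House | Hobby | Drink | Job | Color | Pet
-----------------------------------------
  1   | hiking | coffee | chef | orange | rabbit
  2   | gardening | smoothie | nurse | gray | parrot
  3   | cooking | juice | plumber | black | dog
  4   | painting | soda | writer | white | cat
  5   | reading | tea | pilot | brown | hamster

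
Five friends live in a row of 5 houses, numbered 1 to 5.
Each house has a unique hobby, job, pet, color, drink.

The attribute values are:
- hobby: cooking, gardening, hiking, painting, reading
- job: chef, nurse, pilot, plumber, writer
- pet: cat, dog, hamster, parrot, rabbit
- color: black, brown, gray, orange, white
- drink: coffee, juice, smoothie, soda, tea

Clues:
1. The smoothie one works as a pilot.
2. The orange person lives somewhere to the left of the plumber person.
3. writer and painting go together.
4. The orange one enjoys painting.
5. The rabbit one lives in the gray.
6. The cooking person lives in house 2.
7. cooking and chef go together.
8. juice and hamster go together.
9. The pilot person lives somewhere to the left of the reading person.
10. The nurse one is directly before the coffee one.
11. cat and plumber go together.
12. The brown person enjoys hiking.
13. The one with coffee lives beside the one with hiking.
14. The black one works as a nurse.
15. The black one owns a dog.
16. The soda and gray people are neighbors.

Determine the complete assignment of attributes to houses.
Solution:

House | Hobby | Job | Pet | Color | Drink
-----------------------------------------
  1   | gardening | nurse | dog | black | soda
  2   | cooking | chef | rabbit | gray | coffee
  3   | hiking | pilot | parrot | brown | smoothie
  4   | painting | writer | hamster | orange | juice
  5   | reading | plumber | cat | white | tea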